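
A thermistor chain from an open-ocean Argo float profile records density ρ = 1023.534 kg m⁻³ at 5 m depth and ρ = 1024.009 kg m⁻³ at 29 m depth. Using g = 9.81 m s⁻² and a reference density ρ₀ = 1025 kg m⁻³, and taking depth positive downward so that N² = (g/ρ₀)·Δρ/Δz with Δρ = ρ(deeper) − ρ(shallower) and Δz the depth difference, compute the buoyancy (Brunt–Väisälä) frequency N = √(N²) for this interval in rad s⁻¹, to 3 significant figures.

Δρ = 1024.009 − 1023.534 = 0.475 kg m⁻³ over Δz = 29 − 5 = 24 m.
N² = (9.81/1025) × (0.475/24) = 1.8942 × 10⁻⁴ s⁻².
N = √(1.8942 × 10⁻⁴) = 0.013763 rad s⁻¹ ≈ 0.0138 rad s⁻¹.

0.0138 rad s⁻¹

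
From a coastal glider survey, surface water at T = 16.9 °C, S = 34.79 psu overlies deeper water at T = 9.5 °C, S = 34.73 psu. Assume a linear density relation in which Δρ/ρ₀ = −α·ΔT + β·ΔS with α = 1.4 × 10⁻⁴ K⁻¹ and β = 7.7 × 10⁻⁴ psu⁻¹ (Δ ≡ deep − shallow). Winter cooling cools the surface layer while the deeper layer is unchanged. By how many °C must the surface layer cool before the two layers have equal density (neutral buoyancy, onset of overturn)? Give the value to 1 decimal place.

Neutral buoyancy requires Δρ = 0, i.e. −α(T_deep − T_surf′) + β(S_deep − S_surf) = 0.
T_surf′ = T_deep − (β/α)·ΔS = 9.5 − (7.7 × 10⁻⁴/1.4 × 10⁻⁴)·(-0.06) = 9.830 °C.
Cooling required: 16.9 − (9.830) = 7.070 °C.

7.1 °C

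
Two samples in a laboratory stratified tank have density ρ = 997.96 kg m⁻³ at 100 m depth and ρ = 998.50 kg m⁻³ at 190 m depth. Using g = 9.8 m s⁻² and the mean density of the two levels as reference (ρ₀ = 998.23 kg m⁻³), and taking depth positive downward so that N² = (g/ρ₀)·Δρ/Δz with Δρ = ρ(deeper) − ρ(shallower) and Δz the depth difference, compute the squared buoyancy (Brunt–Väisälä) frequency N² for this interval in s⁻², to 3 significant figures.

Δρ = 998.50 − 997.96 = 0.54 kg m⁻³ over Δz = 190 − 100 = 90 m.
N² = (9.8/998.23) × (0.54/90) = 5.8904 × 10⁻⁵ s⁻² ≈ 5.89 × 10⁻⁵ s⁻².

5.89 × 10⁻⁵ s⁻²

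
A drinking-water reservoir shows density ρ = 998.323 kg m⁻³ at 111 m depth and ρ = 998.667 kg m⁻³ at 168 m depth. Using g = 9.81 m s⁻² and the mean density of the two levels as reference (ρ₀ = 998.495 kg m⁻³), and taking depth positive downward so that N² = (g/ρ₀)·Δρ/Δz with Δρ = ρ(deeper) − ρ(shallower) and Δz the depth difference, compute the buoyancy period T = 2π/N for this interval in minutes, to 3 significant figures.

Δρ = 998.667 − 998.323 = 0.344 kg m⁻³ over Δz = 168 − 111 = 57 m.
N² = (9.81/998.495) × (0.344/57) = 5.9293 × 10⁻⁵ s⁻².
N = √(5.9293 × 10⁻⁵) = 7.7002 × 10⁻³ rad s⁻¹, so T = 2π/N = 815.98 s = 13.600 min ≈ 13.6 min.

13.6 min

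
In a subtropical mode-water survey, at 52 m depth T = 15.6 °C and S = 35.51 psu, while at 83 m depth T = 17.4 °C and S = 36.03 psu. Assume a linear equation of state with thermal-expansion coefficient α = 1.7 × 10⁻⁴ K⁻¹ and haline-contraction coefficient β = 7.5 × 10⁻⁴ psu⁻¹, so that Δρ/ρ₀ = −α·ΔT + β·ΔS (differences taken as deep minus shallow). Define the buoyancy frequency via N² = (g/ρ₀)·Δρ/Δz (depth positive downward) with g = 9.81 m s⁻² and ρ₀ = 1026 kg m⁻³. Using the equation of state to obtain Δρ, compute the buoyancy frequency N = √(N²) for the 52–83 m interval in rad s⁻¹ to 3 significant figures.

5.16 × 10⁻³ rad s⁻¹

ΔT = +1.8 K, ΔS = +0.52 psu (deep − shallow).
Δρ/ρ₀ = −αΔT + βΔS = -3.06 × 10⁻⁴ + 3.90 × 10⁻⁴ = 8.40 × 10⁻⁵, so Δρ ≈ 0.08618 kg m⁻³.
N² = (g/ρ₀)·Δρ/Δz = g·(Δρ/ρ₀)/Δz = 9.81 × 8.40 × 10⁻⁵ / 31 = 2.6582 × 10⁻⁵ s⁻².
N = √(2.6582 × 10⁻⁵) = 5.1558 × 10⁻³ rad s⁻¹ ≈ 5.16 × 10⁻³ rad s⁻¹.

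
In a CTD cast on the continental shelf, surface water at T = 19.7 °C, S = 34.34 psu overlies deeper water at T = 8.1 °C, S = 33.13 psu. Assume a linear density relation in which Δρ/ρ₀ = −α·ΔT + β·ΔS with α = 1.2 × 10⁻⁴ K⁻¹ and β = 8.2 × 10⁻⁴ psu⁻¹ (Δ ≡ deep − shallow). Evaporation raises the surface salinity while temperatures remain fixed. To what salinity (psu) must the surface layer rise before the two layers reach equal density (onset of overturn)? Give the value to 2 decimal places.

34.83 psu

Neutral buoyancy requires −α(T_deep − T_surf) + β(S_deep − S_surf′) = 0.
S_surf′ = S_deep − (α/β)·ΔT = 33.13 − (1.2 × 10⁻⁴/8.2 × 10⁻⁴)·(-11.6) = 34.8276 psu.
Increase required: 34.8276 − 34.34 = 0.4876 psu.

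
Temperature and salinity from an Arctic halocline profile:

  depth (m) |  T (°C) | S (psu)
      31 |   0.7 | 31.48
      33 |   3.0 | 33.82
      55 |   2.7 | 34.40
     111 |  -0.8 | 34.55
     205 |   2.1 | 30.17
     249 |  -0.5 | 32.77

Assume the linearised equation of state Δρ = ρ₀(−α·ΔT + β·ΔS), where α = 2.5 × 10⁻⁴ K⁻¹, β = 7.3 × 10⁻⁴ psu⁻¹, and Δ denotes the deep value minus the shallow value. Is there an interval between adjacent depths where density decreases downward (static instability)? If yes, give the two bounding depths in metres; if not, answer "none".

Evaluate Δρ/ρ₀ = −αΔT + βΔS across each adjacent pair:
  31–33 m: −αΔT+βΔS = −(2.5 × 10⁻⁴)(+2.3)+(7.3 × 10⁻⁴)(+2.34) = 1.1 × 10⁻³ → stable
  33–55 m: −αΔT+βΔS = −(2.5 × 10⁻⁴)(-0.3)+(7.3 × 10⁻⁴)(+0.58) = 5.0 × 10⁻⁴ → stable
  55–111 m: −αΔT+βΔS = −(2.5 × 10⁻⁴)(-3.5)+(7.3 × 10⁻⁴)(+0.15) = 9.8 × 10⁻⁴ → stable
  111–205 m: −αΔT+βΔS = −(2.5 × 10⁻⁴)(+2.9)+(7.3 × 10⁻⁴)(-4.38) = -3.9 × 10⁻³ → UNSTABLE
  205–249 m: −αΔT+βΔS = −(2.5 × 10⁻⁴)(-2.6)+(7.3 × 10⁻⁴)(+2.60) = 2.5 × 10⁻³ → stable
The 111–205 m interval has Δρ < 0: lighter water underlies denser water.

111–205 m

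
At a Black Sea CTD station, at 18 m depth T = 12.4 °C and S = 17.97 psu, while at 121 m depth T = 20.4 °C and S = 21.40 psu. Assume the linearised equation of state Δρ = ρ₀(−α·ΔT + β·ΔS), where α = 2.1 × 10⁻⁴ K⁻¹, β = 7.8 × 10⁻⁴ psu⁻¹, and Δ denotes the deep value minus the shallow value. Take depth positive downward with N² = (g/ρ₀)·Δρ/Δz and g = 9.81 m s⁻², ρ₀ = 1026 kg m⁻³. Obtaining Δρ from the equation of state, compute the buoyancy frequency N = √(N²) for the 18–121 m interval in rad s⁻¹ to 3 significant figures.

9.74 × 10⁻³ rad s⁻¹

ΔT = +8.0 K, ΔS = +3.43 psu (deep − shallow).
Δρ/ρ₀ = −αΔT + βΔS = -1.68 × 10⁻³ + 2.6754 × 10⁻³ = 9.954 × 10⁻⁴, so Δρ ≈ 1.021 kg m⁻³.
N² = (g/ρ₀)·Δρ/Δz = g·(Δρ/ρ₀)/Δz = 9.81 × 9.954 × 10⁻⁴ / 103 = 9.4805 × 10⁻⁵ s⁻².
N = √(9.4805 × 10⁻⁵) = 9.7368 × 10⁻³ rad s⁻¹ ≈ 9.74 × 10⁻³ rad s⁻¹.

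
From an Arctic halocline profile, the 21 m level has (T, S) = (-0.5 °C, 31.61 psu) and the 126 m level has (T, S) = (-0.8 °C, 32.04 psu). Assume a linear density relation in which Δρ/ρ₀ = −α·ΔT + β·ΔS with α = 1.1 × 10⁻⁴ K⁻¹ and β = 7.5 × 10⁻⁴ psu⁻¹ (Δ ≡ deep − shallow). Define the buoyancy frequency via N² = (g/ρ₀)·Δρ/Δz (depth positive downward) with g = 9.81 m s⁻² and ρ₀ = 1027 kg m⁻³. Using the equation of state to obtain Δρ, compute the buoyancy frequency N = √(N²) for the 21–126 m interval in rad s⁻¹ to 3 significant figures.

ΔT = -0.3 K, ΔS = +0.43 psu (deep − shallow).
Δρ/ρ₀ = −αΔT + βΔS = 3.30 × 10⁻⁵ + 3.225 × 10⁻⁴ = 3.555 × 10⁻⁴, so Δρ ≈ 0.3651 kg m⁻³.
N² = (g/ρ₀)·Δρ/Δz = g·(Δρ/ρ₀)/Δz = 9.81 × 3.555 × 10⁻⁴ / 105 = 3.3214 × 10⁻⁵ s⁻².
N = √(3.3214 × 10⁻⁵) = 5.7632 × 10⁻³ rad s⁻¹ ≈ 5.76 × 10⁻³ rad s⁻¹.

5.76 × 10⁻³ rad s⁻¹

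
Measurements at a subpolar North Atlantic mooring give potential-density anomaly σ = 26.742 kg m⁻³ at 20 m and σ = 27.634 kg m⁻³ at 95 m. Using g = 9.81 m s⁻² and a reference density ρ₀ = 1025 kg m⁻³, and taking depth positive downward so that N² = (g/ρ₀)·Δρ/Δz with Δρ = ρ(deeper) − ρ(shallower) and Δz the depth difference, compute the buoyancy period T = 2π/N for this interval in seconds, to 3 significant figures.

Δρ = 1027.634 − 1026.742 = 0.892 kg m⁻³ over Δz = 95 − 20 = 75 m.
N² = (9.81/1025) × (0.892/75) = 1.1383 × 10⁻⁴ s⁻².
N = √(1.1383 × 10⁻⁴) = 0.010669 rad s⁻¹, so T = 2π/N = 588.92 s ≈ 589 s.

589 s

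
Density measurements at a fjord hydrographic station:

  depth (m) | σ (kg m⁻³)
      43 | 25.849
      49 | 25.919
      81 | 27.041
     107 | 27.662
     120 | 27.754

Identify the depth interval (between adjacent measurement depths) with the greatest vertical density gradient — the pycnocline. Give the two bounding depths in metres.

49–81 m

Compute the density gradient over each adjacent pair:
  43–49 m: Δρ/Δz = 0.070/6 = 0.012 kg m⁻⁴
  49–81 m: Δρ/Δz = 1.122/32 = 0.035 kg m⁻⁴
  81–107 m: Δρ/Δz = 0.621/26 = 0.024 kg m⁻⁴
  107–120 m: Δρ/Δz = 0.092/13 = 7.1 × 10⁻³ kg m⁻⁴
The largest gradient is in the 49–81 m interval — the pycnocline.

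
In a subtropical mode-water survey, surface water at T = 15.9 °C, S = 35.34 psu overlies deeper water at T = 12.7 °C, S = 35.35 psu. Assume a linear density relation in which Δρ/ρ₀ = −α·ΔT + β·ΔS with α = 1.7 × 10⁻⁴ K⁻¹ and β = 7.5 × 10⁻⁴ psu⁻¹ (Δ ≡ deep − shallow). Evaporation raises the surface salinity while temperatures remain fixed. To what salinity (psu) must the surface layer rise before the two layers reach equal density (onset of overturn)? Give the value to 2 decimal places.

36.08 psu

Neutral buoyancy requires −α(T_deep − T_surf) + β(S_deep − S_surf′) = 0.
S_surf′ = S_deep − (α/β)·ΔT = 35.35 − (1.7 × 10⁻⁴/7.5 × 10⁻⁴)·(-3.2) = 36.0753 psu.
Increase required: 36.0753 − 35.34 = 0.7353 psu.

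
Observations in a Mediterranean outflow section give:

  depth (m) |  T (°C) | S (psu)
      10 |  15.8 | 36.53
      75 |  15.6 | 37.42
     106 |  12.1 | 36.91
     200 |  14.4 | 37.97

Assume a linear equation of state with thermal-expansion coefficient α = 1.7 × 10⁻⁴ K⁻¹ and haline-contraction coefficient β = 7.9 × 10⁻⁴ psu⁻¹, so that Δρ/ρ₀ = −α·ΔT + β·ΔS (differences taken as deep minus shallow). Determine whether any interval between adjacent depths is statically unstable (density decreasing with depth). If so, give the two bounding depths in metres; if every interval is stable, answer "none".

none

Evaluate Δρ/ρ₀ = −αΔT + βΔS across each adjacent pair:
  10–75 m: −αΔT+βΔS = −(1.7 × 10⁻⁴)(-0.2)+(7.9 × 10⁻⁴)(+0.89) = 7.4 × 10⁻⁴ → stable
  75–106 m: −αΔT+βΔS = −(1.7 × 10⁻⁴)(-3.5)+(7.9 × 10⁻⁴)(-0.51) = 1.9 × 10⁻⁴ → stable
  106–200 m: −αΔT+βΔS = −(1.7 × 10⁻⁴)(+2.3)+(7.9 × 10⁻⁴)(+1.06) = 4.5 × 10⁻⁴ → stable
Every interval has Δρ > 0: the column is stably stratified throughout.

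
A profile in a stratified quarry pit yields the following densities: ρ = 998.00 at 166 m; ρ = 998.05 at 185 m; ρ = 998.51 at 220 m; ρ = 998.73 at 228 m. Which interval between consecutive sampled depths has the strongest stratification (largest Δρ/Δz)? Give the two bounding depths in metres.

Compute the density gradient over each adjacent pair:
  166–185 m: Δρ/Δz = 0.05/19 = 2.6 × 10⁻³ kg m⁻⁴
  185–220 m: Δρ/Δz = 0.46/35 = 0.013 kg m⁻⁴
  220–228 m: Δρ/Δz = 0.22/8 = 0.028 kg m⁻⁴
The largest gradient is in the 220–228 m interval — the pycnocline.

220–228 m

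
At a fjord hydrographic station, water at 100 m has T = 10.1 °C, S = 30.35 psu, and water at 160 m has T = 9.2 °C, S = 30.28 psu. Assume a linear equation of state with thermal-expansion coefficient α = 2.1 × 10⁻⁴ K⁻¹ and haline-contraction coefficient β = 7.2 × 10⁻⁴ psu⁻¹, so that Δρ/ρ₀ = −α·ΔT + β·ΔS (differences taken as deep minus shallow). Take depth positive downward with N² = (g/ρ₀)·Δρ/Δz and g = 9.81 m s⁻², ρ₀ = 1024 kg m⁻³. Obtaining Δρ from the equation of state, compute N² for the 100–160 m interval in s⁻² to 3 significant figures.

2.27 × 10⁻⁵ s⁻²

ΔT = -0.9 K, ΔS = -0.07 psu (deep − shallow).
Δρ/ρ₀ = −αΔT + βΔS = 1.89 × 10⁻⁴ − 5.04 × 10⁻⁵ = 1.386 × 10⁻⁴, so Δρ ≈ 0.1419 kg m⁻³.
N² = (g/ρ₀)·Δρ/Δz = g·(Δρ/ρ₀)/Δz = 9.81 × 1.386 × 10⁻⁴ / 60 = 2.2661 × 10⁻⁵ s⁻² ≈ 2.27 × 10⁻⁵ s⁻².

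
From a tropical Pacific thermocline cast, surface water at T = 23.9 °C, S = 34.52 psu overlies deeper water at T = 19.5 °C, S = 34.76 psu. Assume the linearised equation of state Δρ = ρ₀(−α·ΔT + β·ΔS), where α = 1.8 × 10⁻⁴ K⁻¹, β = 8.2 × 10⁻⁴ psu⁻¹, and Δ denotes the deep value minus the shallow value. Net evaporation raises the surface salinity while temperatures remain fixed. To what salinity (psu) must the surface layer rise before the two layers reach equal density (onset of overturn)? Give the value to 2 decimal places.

Neutral buoyancy requires −α(T_deep − T_surf) + β(S_deep − S_surf′) = 0.
S_surf′ = S_deep − (α/β)·ΔT = 34.76 − (1.8 × 10⁻⁴/8.2 × 10⁻⁴)·(-4.4) = 35.7259 psu.
Increase required: 35.7259 − 34.52 = 1.2059 psu.

35.73 psu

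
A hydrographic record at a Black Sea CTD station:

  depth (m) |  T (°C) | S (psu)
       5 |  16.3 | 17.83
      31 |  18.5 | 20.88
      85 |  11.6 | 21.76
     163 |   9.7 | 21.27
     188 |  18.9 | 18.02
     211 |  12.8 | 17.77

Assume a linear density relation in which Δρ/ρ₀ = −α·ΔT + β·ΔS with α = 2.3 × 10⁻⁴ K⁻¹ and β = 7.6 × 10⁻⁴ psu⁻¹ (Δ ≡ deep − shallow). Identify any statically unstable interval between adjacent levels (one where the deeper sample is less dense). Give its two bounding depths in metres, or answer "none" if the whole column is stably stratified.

Evaluate Δρ/ρ₀ = −αΔT + βΔS across each adjacent pair:
  5–31 m: −αΔT+βΔS = −(2.3 × 10⁻⁴)(+2.2)+(7.6 × 10⁻⁴)(+3.05) = 1.8 × 10⁻³ → stable
  31–85 m: −αΔT+βΔS = −(2.3 × 10⁻⁴)(-6.9)+(7.6 × 10⁻⁴)(+0.88) = 2.3 × 10⁻³ → stable
  85–163 m: −αΔT+βΔS = −(2.3 × 10⁻⁴)(-1.9)+(7.6 × 10⁻⁴)(-0.49) = 6.5 × 10⁻⁵ → stable
  163–188 m: −αΔT+βΔS = −(2.3 × 10⁻⁴)(+9.2)+(7.6 × 10⁻⁴)(-3.25) = -4.6 × 10⁻³ → UNSTABLE
  188–211 m: −αΔT+βΔS = −(2.3 × 10⁻⁴)(-6.1)+(7.6 × 10⁻⁴)(-0.25) = 1.2 × 10⁻³ → stable
The 163–188 m interval has Δρ < 0: lighter water underlies denser water.

163–188 m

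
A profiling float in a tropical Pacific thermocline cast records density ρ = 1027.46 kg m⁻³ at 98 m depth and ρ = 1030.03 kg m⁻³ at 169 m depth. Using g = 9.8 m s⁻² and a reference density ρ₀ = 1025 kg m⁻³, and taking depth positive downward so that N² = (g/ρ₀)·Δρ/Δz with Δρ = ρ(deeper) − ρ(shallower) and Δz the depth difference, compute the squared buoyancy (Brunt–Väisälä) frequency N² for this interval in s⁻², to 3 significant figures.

Δρ = 1030.03 − 1027.46 = 2.57 kg m⁻³ over Δz = 169 − 98 = 71 m.
N² = (9.8/1025) × (2.57/71) = 3.4608 × 10⁻⁴ s⁻² ≈ 3.46 × 10⁻⁴ s⁻².

3.46 × 10⁻⁴ s⁻²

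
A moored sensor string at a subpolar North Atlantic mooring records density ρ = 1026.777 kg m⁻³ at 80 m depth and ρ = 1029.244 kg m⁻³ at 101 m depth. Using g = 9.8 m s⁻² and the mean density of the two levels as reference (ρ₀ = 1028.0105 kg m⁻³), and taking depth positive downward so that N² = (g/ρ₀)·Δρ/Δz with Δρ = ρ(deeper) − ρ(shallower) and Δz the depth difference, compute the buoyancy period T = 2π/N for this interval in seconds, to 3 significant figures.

188 s

Δρ = 1029.244 − 1026.777 = 2.467 kg m⁻³ over Δz = 101 − 80 = 21 m.
N² = (9.8/1028.0105) × (2.467/21) = 1.1199 × 10⁻³ s⁻².
N = √(1.1199 × 10⁻³) = 0.033465 rad s⁻¹, so T = 2π/N = 187.75 s ≈ 188 s.
Since Δρ > 0 the layer is stably stratified.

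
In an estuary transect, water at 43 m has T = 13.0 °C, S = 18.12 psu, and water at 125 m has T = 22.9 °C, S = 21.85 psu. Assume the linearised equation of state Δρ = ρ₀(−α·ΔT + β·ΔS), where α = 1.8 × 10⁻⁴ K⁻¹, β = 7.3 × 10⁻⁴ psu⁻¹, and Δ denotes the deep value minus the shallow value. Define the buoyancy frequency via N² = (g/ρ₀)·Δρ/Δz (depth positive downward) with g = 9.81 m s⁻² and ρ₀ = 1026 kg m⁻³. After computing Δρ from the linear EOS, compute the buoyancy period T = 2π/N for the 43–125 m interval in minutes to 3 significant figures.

ΔT = +9.9 K, ΔS = +3.73 psu (deep − shallow).
Δρ/ρ₀ = −αΔT + βΔS = -1.782 × 10⁻³ + 2.7229 × 10⁻³ = 9.409 × 10⁻⁴, so Δρ ≈ 0.9654 kg m⁻³.
N² = (g/ρ₀)·Δρ/Δz = g·(Δρ/ρ₀)/Δz = 9.81 × 9.409 × 10⁻⁴ / 82 = 1.1256 × 10⁻⁴ s⁻².
N = √(1.1256 × 10⁻⁴) = 0.010609 rad s⁻¹ → T = 2π/N = 592.25 s = 9.8708 min ≈ 9.87 min.

9.87 min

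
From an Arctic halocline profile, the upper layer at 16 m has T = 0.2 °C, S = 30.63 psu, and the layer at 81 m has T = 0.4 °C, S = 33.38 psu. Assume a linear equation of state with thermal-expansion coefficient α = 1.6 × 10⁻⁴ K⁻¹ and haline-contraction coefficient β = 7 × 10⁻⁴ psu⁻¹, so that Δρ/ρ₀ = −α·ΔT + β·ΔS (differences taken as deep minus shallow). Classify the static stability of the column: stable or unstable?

stable

ΔT = 0.4 − 0.2 = +0.2 K and ΔS = 33.38 − 30.63 = +2.75 psu (deep − shallow).
−αΔT = -3.20 × 10⁻⁵; βΔS = 1.925 × 10⁻³; sum Δρ/ρ₀ = 1.893 × 10⁻³.
Δρ/ρ₀ > 0, so Δρ > 0: deeper water is denser → statically stable.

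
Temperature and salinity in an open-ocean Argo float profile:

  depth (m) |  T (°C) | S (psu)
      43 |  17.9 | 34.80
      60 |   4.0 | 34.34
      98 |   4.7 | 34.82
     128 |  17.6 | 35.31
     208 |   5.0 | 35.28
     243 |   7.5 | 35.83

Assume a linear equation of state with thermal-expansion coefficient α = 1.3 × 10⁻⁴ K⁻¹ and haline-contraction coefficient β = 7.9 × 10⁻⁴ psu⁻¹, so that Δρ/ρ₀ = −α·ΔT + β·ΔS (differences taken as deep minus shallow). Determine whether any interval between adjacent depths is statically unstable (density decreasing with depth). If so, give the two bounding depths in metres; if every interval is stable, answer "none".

Evaluate Δρ/ρ₀ = −αΔT + βΔS across each adjacent pair:
  43–60 m: −αΔT+βΔS = −(1.3 × 10⁻⁴)(-13.9)+(7.9 × 10⁻⁴)(-0.46) = 1.4 × 10⁻³ → stable
  60–98 m: −αΔT+βΔS = −(1.3 × 10⁻⁴)(+0.7)+(7.9 × 10⁻⁴)(+0.48) = 2.9 × 10⁻⁴ → stable
  98–128 m: −αΔT+βΔS = −(1.3 × 10⁻⁴)(+12.9)+(7.9 × 10⁻⁴)(+0.49) = -1.3 × 10⁻³ → UNSTABLE
  128–208 m: −αΔT+βΔS = −(1.3 × 10⁻⁴)(-12.6)+(7.9 × 10⁻⁴)(-0.03) = 1.6 × 10⁻³ → stable
  208–243 m: −αΔT+βΔS = −(1.3 × 10⁻⁴)(+2.5)+(7.9 × 10⁻⁴)(+0.55) = 1.1 × 10⁻⁴ → stable
The 98–128 m interval has Δρ < 0: lighter water underlies denser water.

98–128 m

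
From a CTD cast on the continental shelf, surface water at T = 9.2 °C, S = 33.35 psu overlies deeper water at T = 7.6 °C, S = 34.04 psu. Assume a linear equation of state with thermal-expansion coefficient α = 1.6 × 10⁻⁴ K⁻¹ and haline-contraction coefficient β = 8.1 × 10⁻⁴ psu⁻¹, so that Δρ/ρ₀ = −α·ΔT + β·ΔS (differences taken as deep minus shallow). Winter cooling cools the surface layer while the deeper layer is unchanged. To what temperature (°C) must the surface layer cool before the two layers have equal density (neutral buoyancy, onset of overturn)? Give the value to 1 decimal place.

Neutral buoyancy requires Δρ = 0, i.e. −α(T_deep − T_surf′) + β(S_deep − S_surf) = 0.
T_surf′ = T_deep − (β/α)·ΔS = 7.6 − (8.1 × 10⁻⁴/1.6 × 10⁻⁴)·(+0.69) = 4.107 °C.
Cooling required: 9.2 − (4.107) = 5.093 °C.

4.1 °C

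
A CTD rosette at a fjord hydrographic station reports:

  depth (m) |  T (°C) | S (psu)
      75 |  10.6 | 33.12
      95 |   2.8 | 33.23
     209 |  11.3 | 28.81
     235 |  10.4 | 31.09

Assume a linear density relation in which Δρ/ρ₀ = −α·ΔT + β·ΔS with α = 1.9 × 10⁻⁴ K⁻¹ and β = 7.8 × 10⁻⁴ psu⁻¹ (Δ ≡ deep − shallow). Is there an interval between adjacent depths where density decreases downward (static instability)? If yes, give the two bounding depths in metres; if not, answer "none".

95–209 m

Evaluate Δρ/ρ₀ = −αΔT + βΔS across each adjacent pair:
  75–95 m: −αΔT+βΔS = −(1.9 × 10⁻⁴)(-7.8)+(7.8 × 10⁻⁴)(+0.11) = 1.6 × 10⁻³ → stable
  95–209 m: −αΔT+βΔS = −(1.9 × 10⁻⁴)(+8.5)+(7.8 × 10⁻⁴)(-4.42) = -5.1 × 10⁻³ → UNSTABLE
  209–235 m: −αΔT+βΔS = −(1.9 × 10⁻⁴)(-0.9)+(7.8 × 10⁻⁴)(+2.28) = 1.9 × 10⁻³ → stable
The 95–209 m interval has Δρ < 0: lighter water underlies denser water.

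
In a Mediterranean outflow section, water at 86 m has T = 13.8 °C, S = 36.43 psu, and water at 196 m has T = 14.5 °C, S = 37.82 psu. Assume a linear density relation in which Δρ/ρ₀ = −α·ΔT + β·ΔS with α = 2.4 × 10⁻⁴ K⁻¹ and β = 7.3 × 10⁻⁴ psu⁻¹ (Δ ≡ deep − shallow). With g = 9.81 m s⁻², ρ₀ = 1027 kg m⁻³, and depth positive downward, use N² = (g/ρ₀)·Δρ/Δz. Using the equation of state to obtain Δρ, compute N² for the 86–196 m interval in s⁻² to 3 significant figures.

ΔT = +0.7 K, ΔS = +1.39 psu (deep − shallow).
Δρ/ρ₀ = −αΔT + βΔS = -1.68 × 10⁻⁴ + 1.0147 × 10⁻³ = 8.467 × 10⁻⁴, so Δρ ≈ 0.8696 kg m⁻³.
N² = (g/ρ₀)·Δρ/Δz = g·(Δρ/ρ₀)/Δz = 9.81 × 8.467 × 10⁻⁴ / 110 = 7.5510 × 10⁻⁵ s⁻² ≈ 7.55 × 10⁻⁵ s⁻².

7.55 × 10⁻⁵ s⁻²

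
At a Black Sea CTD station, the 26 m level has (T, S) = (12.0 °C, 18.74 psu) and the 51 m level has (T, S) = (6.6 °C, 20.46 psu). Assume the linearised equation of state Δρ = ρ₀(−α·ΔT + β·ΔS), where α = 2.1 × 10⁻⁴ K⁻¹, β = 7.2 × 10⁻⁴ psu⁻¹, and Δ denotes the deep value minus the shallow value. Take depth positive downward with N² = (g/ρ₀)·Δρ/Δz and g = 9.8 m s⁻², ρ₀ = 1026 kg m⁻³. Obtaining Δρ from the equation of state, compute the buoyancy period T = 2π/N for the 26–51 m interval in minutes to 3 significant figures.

ΔT = -5.4 K, ΔS = +1.72 psu (deep − shallow).
Δρ/ρ₀ = −αΔT + βΔS = 1.134 × 10⁻³ + 1.2384 × 10⁻³ = 2.3724 × 10⁻³, so Δρ ≈ 2.434 kg m⁻³.
N² = (g/ρ₀)·Δρ/Δz = g·(Δρ/ρ₀)/Δz = 9.8 × 2.3724 × 10⁻³ / 25 = 9.2998 × 10⁻⁴ s⁻².
N = √(9.2998 × 10⁻⁴) = 0.030496 rad s⁻¹ → T = 2π/N = 206.03 s = 3.4338 min ≈ 3.43 min.

3.43 min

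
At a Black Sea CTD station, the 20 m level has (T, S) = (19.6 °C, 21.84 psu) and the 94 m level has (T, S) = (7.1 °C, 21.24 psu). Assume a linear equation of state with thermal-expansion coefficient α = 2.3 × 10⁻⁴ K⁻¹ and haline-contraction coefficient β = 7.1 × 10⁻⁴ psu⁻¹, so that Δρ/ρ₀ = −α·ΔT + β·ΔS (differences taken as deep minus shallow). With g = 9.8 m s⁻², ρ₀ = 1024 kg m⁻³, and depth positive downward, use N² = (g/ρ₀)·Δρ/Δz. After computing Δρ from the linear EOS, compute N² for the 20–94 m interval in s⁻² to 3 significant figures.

3.24 × 10⁻⁴ s⁻²

ΔT = -12.5 K, ΔS = -0.60 psu (deep − shallow).
Δρ/ρ₀ = −αΔT + βΔS = 2.875 × 10⁻³ − 4.26 × 10⁻⁴ = 2.449 × 10⁻³, so Δρ ≈ 2.508 kg m⁻³.
N² = (g/ρ₀)·Δρ/Δz = g·(Δρ/ρ₀)/Δz = 9.8 × 2.449 × 10⁻³ / 74 = 3.2433 × 10⁻⁴ s⁻² ≈ 3.24 × 10⁻⁴ s⁻².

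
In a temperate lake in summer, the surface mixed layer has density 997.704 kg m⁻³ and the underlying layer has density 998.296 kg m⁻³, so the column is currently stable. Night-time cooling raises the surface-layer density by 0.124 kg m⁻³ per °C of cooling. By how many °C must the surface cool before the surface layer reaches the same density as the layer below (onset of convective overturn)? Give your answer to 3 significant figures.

Density deficit of the surface layer: 998.296 − 997.704 = 0.592 kg m⁻³.
Required change = 0.592 / 0.124 = 4.77 °C.

4.77 °C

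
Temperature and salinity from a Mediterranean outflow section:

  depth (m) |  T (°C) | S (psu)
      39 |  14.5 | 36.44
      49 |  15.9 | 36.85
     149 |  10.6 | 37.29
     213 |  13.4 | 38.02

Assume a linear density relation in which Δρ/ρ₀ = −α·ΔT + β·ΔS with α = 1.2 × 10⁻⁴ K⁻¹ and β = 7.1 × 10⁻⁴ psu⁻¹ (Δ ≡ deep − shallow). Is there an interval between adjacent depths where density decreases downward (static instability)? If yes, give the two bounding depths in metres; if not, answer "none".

Evaluate Δρ/ρ₀ = −αΔT + βΔS across each adjacent pair:
  39–49 m: −αΔT+βΔS = −(1.2 × 10⁻⁴)(+1.4)+(7.1 × 10⁻⁴)(+0.41) = 1.2 × 10⁻⁴ → stable
  49–149 m: −αΔT+βΔS = −(1.2 × 10⁻⁴)(-5.3)+(7.1 × 10⁻⁴)(+0.44) = 9.5 × 10⁻⁴ → stable
  149–213 m: −αΔT+βΔS = −(1.2 × 10⁻⁴)(+2.8)+(7.1 × 10⁻⁴)(+0.73) = 1.8 × 10⁻⁴ → stable
Every interval has Δρ > 0: the column is stably stratified throughout.

none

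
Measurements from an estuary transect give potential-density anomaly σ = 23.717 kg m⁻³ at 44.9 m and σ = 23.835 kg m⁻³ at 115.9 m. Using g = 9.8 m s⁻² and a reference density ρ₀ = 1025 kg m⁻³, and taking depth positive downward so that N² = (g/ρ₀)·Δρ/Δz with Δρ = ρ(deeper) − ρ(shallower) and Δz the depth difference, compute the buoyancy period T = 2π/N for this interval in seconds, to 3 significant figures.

Δρ = 1023.835 − 1023.717 = 0.118 kg m⁻³ over Δz = 115.9 − 44.9 = 71 m.
N² = (9.8/1025) × (0.118/71) = 1.5890 × 10⁻⁵ s⁻².
N = √(1.5890 × 10⁻⁵) = 3.9862 × 10⁻³ rad s⁻¹, so T = 2π/N = 1.5762 × 10³ s ≈ 1.58 × 10³ s.

1.58 × 10³ s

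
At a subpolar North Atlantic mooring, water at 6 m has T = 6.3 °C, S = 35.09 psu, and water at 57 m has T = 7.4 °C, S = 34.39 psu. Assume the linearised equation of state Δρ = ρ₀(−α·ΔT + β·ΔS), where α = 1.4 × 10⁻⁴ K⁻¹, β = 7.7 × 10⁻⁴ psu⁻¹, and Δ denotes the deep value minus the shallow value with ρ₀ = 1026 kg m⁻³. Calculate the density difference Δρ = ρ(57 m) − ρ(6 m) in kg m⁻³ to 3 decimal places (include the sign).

-0.711 kg m⁻³

ΔT = +1.1 K, ΔS = -0.70 psu (deep − shallow).
Δρ/ρ₀ = −(1.4 × 10⁻⁴)(+1.1) + (7.7 × 10⁻⁴)(-0.70) = -6.93 × 10⁻⁴.
Δρ = 1026 × (-6.93 × 10⁻⁴) = -0.711 kg m⁻³.
Negative Δρ: lighter below, statically unstable.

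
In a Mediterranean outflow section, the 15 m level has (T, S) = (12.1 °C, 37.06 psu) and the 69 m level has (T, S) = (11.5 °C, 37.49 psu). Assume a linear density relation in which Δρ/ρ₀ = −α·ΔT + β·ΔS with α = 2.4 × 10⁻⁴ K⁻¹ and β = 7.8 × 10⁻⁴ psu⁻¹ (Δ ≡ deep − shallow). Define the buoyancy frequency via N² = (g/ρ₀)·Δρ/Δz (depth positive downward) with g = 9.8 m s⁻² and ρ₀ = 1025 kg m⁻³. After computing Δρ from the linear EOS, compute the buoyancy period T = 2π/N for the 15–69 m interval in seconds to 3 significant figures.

ΔT = -0.6 K, ΔS = +0.43 psu (deep − shallow).
Δρ/ρ₀ = −αΔT + βΔS = 1.44 × 10⁻⁴ + 3.354 × 10⁻⁴ = 4.794 × 10⁻⁴, so Δρ ≈ 0.4914 kg m⁻³.
N² = (g/ρ₀)·Δρ/Δz = g·(Δρ/ρ₀)/Δz = 9.8 × 4.794 × 10⁻⁴ / 54 = 8.7002 × 10⁻⁵ s⁻².
N = √(8.7002 × 10⁻⁵) = 9.3275 × 10⁻³ rad s⁻¹ → T = 2π/N = 673.62 s ≈ 674 s.

674 s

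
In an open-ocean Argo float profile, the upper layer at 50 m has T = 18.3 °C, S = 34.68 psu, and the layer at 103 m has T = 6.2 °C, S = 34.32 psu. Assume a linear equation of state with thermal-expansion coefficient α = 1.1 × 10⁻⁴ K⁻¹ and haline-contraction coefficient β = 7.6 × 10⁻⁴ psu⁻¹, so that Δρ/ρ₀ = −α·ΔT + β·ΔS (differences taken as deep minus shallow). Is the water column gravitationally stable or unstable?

ΔT = 6.2 − 18.3 = -12.1 K and ΔS = 34.32 − 34.68 = -0.36 psu (deep − shallow).
−αΔT = 1.331 × 10⁻³; βΔS = -2.736 × 10⁻⁴; sum Δρ/ρ₀ = 1.0574 × 10⁻³.
Δρ/ρ₀ > 0, so Δρ > 0: deeper water is denser → statically stable.

stable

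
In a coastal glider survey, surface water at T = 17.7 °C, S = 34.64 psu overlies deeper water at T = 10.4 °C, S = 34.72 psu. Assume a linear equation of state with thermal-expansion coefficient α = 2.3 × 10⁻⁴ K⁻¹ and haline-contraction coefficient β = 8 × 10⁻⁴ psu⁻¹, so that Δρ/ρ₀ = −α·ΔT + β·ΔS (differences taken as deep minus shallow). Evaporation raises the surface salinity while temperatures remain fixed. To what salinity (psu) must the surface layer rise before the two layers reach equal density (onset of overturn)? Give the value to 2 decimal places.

Neutral buoyancy requires −α(T_deep − T_surf) + β(S_deep − S_surf′) = 0.
S_surf′ = S_deep − (α/β)·ΔT = 34.72 − (2.3 × 10⁻⁴/8 × 10⁻⁴)·(-7.3) = 36.8188 psu.
Increase required: 36.8188 − 34.64 = 2.1788 psu.

36.82 psu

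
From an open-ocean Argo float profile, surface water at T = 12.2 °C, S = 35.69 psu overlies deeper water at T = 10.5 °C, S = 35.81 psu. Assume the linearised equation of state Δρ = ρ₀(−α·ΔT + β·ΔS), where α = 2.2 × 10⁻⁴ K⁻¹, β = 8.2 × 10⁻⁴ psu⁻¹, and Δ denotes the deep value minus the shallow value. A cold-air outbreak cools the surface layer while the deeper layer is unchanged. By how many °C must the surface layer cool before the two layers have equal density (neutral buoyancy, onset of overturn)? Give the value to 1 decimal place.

Neutral buoyancy requires Δρ = 0, i.e. −α(T_deep − T_surf′) + β(S_deep − S_surf) = 0.
T_surf′ = T_deep − (β/α)·ΔS = 10.5 − (8.2 × 10⁻⁴/2.2 × 10⁻⁴)·(+0.12) = 10.053 °C.
Cooling required: 12.2 − (10.053) = 2.147 °C.

2.1 °C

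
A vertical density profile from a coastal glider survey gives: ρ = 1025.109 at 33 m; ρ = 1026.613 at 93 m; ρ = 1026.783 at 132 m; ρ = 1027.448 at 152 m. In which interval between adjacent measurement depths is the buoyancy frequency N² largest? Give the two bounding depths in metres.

132–152 m

Compute the density gradient over each adjacent pair:
  33–93 m: Δρ/Δz = 1.504/60 = 0.025 kg m⁻⁴
  93–132 m: Δρ/Δz = 0.170/39 = 4.4 × 10⁻³ kg m⁻⁴
  132–152 m: Δρ/Δz = 0.665/20 = 0.033 kg m⁻⁴
The largest gradient is in the 132–152 m interval — the pycnocline.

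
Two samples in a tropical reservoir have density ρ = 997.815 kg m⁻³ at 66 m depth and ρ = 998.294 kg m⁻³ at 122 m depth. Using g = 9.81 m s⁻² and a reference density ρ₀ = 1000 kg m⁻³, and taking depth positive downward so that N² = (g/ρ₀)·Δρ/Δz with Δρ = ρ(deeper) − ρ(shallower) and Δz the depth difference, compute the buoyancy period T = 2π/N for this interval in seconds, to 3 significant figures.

686 s

Δρ = 998.294 − 997.815 = 0.479 kg m⁻³ over Δz = 122 − 66 = 56 m.
N² = (9.81/1000) × (0.479/56) = 8.3911 × 10⁻⁵ s⁻².
N = √(8.3911 × 10⁻⁵) = 9.1603 × 10⁻³ rad s⁻¹, so T = 2π/N = 685.91 s ≈ 686 s.
N² > 0, so the interval is statically stable.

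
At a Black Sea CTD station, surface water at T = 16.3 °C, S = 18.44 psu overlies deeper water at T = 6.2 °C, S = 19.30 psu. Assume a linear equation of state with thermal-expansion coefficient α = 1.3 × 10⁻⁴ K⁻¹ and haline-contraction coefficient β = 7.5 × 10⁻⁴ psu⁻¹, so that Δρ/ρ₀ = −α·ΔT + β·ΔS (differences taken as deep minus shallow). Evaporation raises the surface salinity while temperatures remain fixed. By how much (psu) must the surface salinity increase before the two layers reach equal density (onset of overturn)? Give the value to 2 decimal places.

2.61 psu

Neutral buoyancy requires −α(T_deep − T_surf) + β(S_deep − S_surf′) = 0.
S_surf′ = S_deep − (α/β)·ΔT = 19.30 − (1.3 × 10⁻⁴/7.5 × 10⁻⁴)·(-10.1) = 21.0507 psu.
Increase required: 21.0507 − 18.44 = 2.6107 psu.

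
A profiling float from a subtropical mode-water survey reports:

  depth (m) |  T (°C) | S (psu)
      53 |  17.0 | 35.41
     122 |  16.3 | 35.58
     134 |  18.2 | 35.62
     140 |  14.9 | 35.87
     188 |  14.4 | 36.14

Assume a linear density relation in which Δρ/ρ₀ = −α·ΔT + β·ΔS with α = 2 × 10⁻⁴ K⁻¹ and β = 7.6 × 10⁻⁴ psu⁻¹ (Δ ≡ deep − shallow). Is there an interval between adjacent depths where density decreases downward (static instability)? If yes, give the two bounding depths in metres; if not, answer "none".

Evaluate Δρ/ρ₀ = −αΔT + βΔS across each adjacent pair:
  53–122 m: −αΔT+βΔS = −(2 × 10⁻⁴)(-0.7)+(7.6 × 10⁻⁴)(+0.17) = 2.7 × 10⁻⁴ → stable
  122–134 m: −αΔT+βΔS = −(2 × 10⁻⁴)(+1.9)+(7.6 × 10⁻⁴)(+0.04) = -3.5 × 10⁻⁴ → UNSTABLE
  134–140 m: −αΔT+βΔS = −(2 × 10⁻⁴)(-3.3)+(7.6 × 10⁻⁴)(+0.25) = 8.5 × 10⁻⁴ → stable
  140–188 m: −αΔT+βΔS = −(2 × 10⁻⁴)(-0.5)+(7.6 × 10⁻⁴)(+0.27) = 3.1 × 10⁻⁴ → stable
The 122–134 m interval has Δρ < 0: lighter water underlies denser water.

122–134 m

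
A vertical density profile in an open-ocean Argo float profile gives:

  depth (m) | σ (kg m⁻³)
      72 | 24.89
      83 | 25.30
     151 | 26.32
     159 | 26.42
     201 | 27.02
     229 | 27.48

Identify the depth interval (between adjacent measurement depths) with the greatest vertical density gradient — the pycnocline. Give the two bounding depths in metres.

Compute the density gradient over each adjacent pair:
  72–83 m: Δρ/Δz = 0.41/11 = 0.037 kg m⁻⁴
  83–151 m: Δρ/Δz = 1.02/68 = 0.015 kg m⁻⁴
  151–159 m: Δρ/Δz = 0.10/8 = 0.013 kg m⁻⁴
  159–201 m: Δρ/Δz = 0.60/42 = 0.014 kg m⁻⁴
  201–229 m: Δρ/Δz = 0.46/28 = 0.016 kg m⁻⁴
The largest gradient is in the 72–83 m interval — the pycnocline.

72–83 m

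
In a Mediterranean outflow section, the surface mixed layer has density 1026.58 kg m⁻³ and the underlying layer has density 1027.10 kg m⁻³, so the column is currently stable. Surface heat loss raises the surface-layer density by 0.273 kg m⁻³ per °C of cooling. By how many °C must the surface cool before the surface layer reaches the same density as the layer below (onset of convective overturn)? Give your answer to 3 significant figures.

Density deficit of the surface layer: 1027.10 − 1026.58 = 0.52 kg m⁻³.
Required change = 0.52 / 0.273 = 1.90 °C.

1.90 °C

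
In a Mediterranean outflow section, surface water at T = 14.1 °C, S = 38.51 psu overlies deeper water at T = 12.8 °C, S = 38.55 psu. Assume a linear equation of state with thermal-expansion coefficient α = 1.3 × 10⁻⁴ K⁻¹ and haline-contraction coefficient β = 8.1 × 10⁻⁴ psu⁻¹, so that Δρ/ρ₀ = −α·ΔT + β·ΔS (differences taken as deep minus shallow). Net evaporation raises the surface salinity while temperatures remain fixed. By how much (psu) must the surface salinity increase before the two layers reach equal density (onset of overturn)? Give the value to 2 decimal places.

Neutral buoyancy requires −α(T_deep − T_surf) + β(S_deep − S_surf′) = 0.
S_surf′ = S_deep − (α/β)·ΔT = 38.55 − (1.3 × 10⁻⁴/8.1 × 10⁻⁴)·(-1.3) = 38.7586 psu.
Increase required: 38.7586 − 38.51 = 0.2486 psu.

0.25 psu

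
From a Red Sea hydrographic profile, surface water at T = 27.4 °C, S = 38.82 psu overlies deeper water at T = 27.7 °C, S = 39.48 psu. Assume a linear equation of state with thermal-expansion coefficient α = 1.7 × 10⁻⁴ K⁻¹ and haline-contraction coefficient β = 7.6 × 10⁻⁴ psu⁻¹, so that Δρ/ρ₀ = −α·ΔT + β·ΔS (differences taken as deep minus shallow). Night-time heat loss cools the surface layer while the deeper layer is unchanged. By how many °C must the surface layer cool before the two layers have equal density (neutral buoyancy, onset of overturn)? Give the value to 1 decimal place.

2.7 °C

Neutral buoyancy requires Δρ = 0, i.e. −α(T_deep − T_surf′) + β(S_deep − S_surf) = 0.
T_surf′ = T_deep − (β/α)·ΔS = 27.7 − (7.6 × 10⁻⁴/1.7 × 10⁻⁴)·(+0.66) = 24.749 °C.
Cooling required: 27.4 − (24.749) = 2.651 °C.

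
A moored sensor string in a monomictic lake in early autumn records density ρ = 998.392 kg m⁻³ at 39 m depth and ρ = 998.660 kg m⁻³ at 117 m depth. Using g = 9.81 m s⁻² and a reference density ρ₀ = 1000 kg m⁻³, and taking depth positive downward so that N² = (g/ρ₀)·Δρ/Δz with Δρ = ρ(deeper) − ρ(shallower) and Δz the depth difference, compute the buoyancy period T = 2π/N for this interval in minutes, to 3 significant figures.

18.0 min

Δρ = 998.660 − 998.392 = 0.268 kg m⁻³ over Δz = 117 − 39 = 78 m.
N² = (9.81/1000) × (0.268/78) = 3.3706 × 10⁻⁵ s⁻².
N = √(3.3706 × 10⁻⁵) = 5.8057 × 10⁻³ rad s⁻¹, so T = 2π/N = 1.0822 × 10³ s = 18.037 min ≈ 18.0 min.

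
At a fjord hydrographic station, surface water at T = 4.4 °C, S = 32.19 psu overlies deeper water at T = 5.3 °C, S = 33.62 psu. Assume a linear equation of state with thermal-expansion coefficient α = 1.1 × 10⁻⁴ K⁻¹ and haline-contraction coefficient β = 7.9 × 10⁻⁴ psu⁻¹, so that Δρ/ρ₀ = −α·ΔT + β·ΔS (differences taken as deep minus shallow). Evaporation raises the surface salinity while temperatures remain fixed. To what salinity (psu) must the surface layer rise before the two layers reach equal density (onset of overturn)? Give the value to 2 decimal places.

Neutral buoyancy requires −α(T_deep − T_surf) + β(S_deep − S_surf′) = 0.
S_surf′ = S_deep − (α/β)·ΔT = 33.62 − (1.1 × 10⁻⁴/7.9 × 10⁻⁴)·(+0.9) = 33.4947 psu.
Increase required: 33.4947 − 32.19 = 1.3047 psu.

33.49 psu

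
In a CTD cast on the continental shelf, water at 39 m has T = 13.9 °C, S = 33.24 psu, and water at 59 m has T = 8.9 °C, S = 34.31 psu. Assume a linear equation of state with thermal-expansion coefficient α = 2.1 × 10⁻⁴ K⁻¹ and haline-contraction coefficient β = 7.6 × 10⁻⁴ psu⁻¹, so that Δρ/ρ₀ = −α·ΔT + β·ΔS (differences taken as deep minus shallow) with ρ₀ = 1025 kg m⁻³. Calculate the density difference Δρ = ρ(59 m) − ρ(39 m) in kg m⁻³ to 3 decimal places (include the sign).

ΔT = -5.0 K, ΔS = +1.07 psu (deep − shallow).
Δρ/ρ₀ = −(2.1 × 10⁻⁴)(-5.0) + (7.6 × 10⁻⁴)(+1.07) = 1.8632 × 10⁻³.
Δρ = 1025 × (1.8632 × 10⁻³) = +1.910 kg m⁻³.
Positive Δρ: denser below, stable.

+1.910 kg m⁻³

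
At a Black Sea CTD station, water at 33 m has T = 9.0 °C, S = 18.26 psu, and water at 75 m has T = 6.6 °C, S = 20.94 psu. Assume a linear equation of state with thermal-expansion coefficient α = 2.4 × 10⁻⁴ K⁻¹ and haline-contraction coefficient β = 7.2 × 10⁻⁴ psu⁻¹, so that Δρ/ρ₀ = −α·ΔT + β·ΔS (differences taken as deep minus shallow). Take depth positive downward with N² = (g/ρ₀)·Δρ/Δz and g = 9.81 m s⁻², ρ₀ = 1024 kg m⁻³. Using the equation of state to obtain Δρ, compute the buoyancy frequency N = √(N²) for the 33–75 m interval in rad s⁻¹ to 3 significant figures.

0.0242 rad s⁻¹

ΔT = -2.4 K, ΔS = +2.68 psu (deep − shallow).
Δρ/ρ₀ = −αΔT + βΔS = 5.76 × 10⁻⁴ + 1.9296 × 10⁻³ = 2.5056 × 10⁻³, so Δρ ≈ 2.566 kg m⁻³.
N² = (g/ρ₀)·Δρ/Δz = g·(Δρ/ρ₀)/Δz = 9.81 × 2.5056 × 10⁻³ / 42 = 5.8524 × 10⁻⁴ s⁻².
N = √(5.8524 × 10⁻⁴) = 0.024192 rad s⁻¹ ≈ 0.0242 rad s⁻¹.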